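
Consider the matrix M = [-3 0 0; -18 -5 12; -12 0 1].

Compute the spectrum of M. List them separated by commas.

-5, -3, 1

Compute the characteristic polynomial p(lambda) = det(lambda·I - M).
Expanding along the first row, p(lambda) = lambda^3 + 7·lambda^2 + 7·lambda - 15.
Since p(-3) = 0, lambda = -3 is a root.
Dividing by (lambda + 3) leaves lambda^2 + 4·lambda - 5.
The quadratic factors as (lambda + 5)·(lambda - 1).
Eigenvalues: -5, -3, 1.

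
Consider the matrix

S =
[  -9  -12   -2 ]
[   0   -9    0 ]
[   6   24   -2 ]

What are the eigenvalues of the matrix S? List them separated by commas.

-9, -6, -5

Compute the characteristic polynomial p(r) = det(rI - S).
Expanding along the first row, p(r) = r^3 + 20r^2 + 129r + 270.
Since p(-5) = 0, r = -5 is a root.
Factor out (r + 5): p(r) = (r + 5)·(r^2 + 15r + 54).
The quadratic factors as (r + 9)·(r + 6).
Eigenvalues: -9, -6, -5.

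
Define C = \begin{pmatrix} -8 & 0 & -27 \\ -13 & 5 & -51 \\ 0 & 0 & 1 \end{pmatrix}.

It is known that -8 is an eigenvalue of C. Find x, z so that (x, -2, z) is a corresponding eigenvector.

-2, 0

We need (C + 8I)v = 0.
C + 8I = [[0, 0, -27], [-13, 13, -51], [0, 0, 9]].
Row 1: (0)·x + (0)·-2 + (-27)·z = 0
Row 2: (-13)·x + (13)·-2 + (-51)·z = 0
Row 3: (0)·x + (0)·-2 + (9)·z = 0
Solving gives x = -2, z = 0.
Check: C·(-2, -2, 0) = (16, 16, 0) = -8·(-2, -2, 0).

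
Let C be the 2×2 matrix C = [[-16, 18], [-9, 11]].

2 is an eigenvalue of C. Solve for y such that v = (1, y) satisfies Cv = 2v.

1

We need (C - 2I)v = 0.
C - 2I = [[-18, 18], [-9, 9]].
Row 1: (-18)·1 + (18)·y = 0
Row 2: (-9)·1 + (9)·y = 0
Solving gives y = 1.
Check: C·(1, 1) = (2, 2) = 2·(1, 1).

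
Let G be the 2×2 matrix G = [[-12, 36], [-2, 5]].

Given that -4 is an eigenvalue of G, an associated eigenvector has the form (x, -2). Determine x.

We need (G + 4I)v = 0.
G + 4I = [[-8, 36], [-2, 9]].
Row 1: (-8)·x + (36)·-2 = 0
Row 2: (-2)·x + (9)·-2 = 0
Solving gives x = -9.
Check: G·(-9, -2) = (36, 8) = -4·(-9, -2).

-9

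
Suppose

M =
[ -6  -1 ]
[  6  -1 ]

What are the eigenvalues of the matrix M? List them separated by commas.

det(M - sI) = (-6 - s)(-1 - s) - (-1)·(6) = s^2 + 7s + 12.
This factors as (s + 4)·(s + 3) = 0.
Eigenvalues: -4, -3.

-4, -3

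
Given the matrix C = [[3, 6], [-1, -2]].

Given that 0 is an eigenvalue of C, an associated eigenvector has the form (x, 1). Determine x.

-2

We need (C)v = 0.
C = [[3, 6], [-1, -2]].
Row 1: (3)·x + (6)·1 = 0
Row 2: (-1)·x + (-2)·1 = 0
Solving gives x = -2.
Check: C·(-2, 1) = (0, 0) = 0·(-2, 1).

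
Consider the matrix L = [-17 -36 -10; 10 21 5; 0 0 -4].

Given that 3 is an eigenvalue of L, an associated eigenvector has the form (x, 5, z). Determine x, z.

-9, 0

We need (L - 3I)v = 0.
L - 3I = [[-20, -36, -10], [10, 18, 5], [0, 0, -7]].
Row 1: (-20)·x + (-36)·5 + (-10)·z = 0
Row 2: (10)·x + (18)·5 + (5)·z = 0
Row 3: (0)·x + (0)·5 + (-7)·z = 0
Solving gives x = -9, z = 0.
Check: L·(-9, 5, 0) = (-27, 15, 0) = 3·(-9, 5, 0).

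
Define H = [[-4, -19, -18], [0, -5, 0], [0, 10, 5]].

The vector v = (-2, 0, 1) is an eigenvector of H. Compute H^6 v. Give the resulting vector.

(-31250, 0, 15625)

First find the eigenvalue: Hv = (-10, 0, 5) = 5·(-2, 0, 1), so λ = 5.
Then H^6 v = λ^6·v = 5^6·(-2, 0, 1) = 15625·(-2, 0, 1) = (-31250, 0, 15625).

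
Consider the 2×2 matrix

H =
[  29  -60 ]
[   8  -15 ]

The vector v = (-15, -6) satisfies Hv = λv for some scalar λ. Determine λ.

5

Compute Hv: H·(-15, -6) = (-75, -30).
Since Hv = λv, compare component 1: -75 = λ·-15, so λ = 5.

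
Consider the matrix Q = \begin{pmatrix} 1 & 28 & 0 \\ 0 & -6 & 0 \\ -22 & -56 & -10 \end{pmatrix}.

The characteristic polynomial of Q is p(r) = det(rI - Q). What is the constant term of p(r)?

-60

p(r) = r^3 + 15r^2 + 44r - 60.
The constant term is -60.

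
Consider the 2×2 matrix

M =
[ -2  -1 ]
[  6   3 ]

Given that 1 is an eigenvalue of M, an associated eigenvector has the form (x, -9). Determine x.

We need (M - 1I)v = 0.
M - 1I = [[-3, -1], [6, 2]].
Row 1: (-3)·x + (-1)·-9 = 0
Row 2: (6)·x + (2)·-9 = 0
Solving gives x = 3.
Check: M·(3, -9) = (3, -9) = 1·(3, -9).

3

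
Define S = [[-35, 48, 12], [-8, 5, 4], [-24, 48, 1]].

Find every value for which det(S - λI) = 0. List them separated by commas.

-11, -11, -7

Set up det(λI - S) = 0.
Expanding the 3×3 determinant: p(λ) = λ^3 + 29λ^2 + 275λ + 847.
Since p(-7) = 0, λ = -7 is a root.
Dividing by (λ + 7) leaves λ^2 + 22λ + 121.
The quadratic factor is (λ + 11)^2.
Eigenvalues: -11, -11, -7.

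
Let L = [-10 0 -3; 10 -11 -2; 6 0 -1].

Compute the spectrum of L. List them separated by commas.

The characteristic polynomial is p(t) = det(tI - L).
Cofactor expansion gives p(t) = t^3 + 22t^2 + 149t + 308.
Since p(-4) = 0, t = -4 is a root.
Factor out (t + 4): p(t) = (t + 4)·(t^2 + 18t + 77).
The quadratic factors as (t + 11)·(t + 7).
Eigenvalues: -11, -7, -4.

-11, -7, -4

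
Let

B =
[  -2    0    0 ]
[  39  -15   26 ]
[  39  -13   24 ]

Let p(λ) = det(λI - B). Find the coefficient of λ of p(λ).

-40

p(λ) = λ^3 - 7λ^2 - 40λ - 44.
The coefficient of λ is -40.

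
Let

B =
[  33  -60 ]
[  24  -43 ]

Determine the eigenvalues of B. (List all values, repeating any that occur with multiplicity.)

det(B - μI) = (33 - μ)(-43 - μ) - (-60)·(24) = μ^2 + 10μ + 21.
This factors as (μ + 7)·(μ + 3) = 0.
Eigenvalues: -7, -3.

-7, -3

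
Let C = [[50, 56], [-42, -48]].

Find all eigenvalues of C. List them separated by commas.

det(C - lambda·I) = (50 - lambda)(-48 - lambda) - (56)·(-42) = lambda^2 - 2·lambda - 48.
This factors as (lambda + 6)·(lambda - 8) = 0.
Eigenvalues: -6, 8.

-6, 8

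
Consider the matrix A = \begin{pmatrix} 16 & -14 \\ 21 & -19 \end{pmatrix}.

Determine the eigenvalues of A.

-5, 2

det(A - λI) = (16 - λ)(-19 - λ) - (-14)·(21) = λ^2 + 3λ - 10.
This factors as (λ + 5)·(λ - 2) = 0.
Eigenvalues: -5, 2.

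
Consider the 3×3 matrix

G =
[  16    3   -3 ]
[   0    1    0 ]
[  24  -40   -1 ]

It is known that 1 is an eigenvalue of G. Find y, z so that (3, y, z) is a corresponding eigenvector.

1, 16

We need (G - 1I)v = 0.
G - 1I = [[15, 3, -3], [0, 0, 0], [24, -40, -2]].
Row 1: (15)·3 + (3)·y + (-3)·z = 0
Row 2: (0)·3 + (0)·y + (0)·z = 0
Row 3: (24)·3 + (-40)·y + (-2)·z = 0
Solving gives y = 1, z = 16.
Check: G·(3, 1, 16) = (3, 1, 16) = 1·(3, 1, 16).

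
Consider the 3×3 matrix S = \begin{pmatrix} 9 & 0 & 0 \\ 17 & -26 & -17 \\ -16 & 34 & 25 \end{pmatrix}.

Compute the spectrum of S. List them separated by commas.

The characteristic polynomial is p(lambda) = det(lambda·I - S).
Expanding the 3×3 determinant: p(lambda) = lambda^3 - 8·lambda^2 - 81·lambda + 648.
Try lambda = 8: p(8) = 0, so 8 is a root.
Factor out (lambda - 8): p(lambda) = (lambda - 8)·(lambda^2 - 81).
The quadratic factors as (lambda + 9)·(lambda - 9).
Eigenvalues: -9, 8, 9.

-9, 8, 9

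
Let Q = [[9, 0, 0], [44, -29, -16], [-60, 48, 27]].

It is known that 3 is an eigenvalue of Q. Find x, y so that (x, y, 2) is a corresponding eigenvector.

We need (Q - 3I)v = 0.
Q - 3I = [[6, 0, 0], [44, -32, -16], [-60, 48, 24]].
Row 1: (6)·x + (0)·y + (0)·2 = 0
Row 2: (44)·x + (-32)·y + (-16)·2 = 0
Row 3: (-60)·x + (48)·y + (24)·2 = 0
Solving gives x = 0, y = -1.
Check: Q·(0, -1, 2) = (0, -3, 6) = 3·(0, -1, 2).

0, -1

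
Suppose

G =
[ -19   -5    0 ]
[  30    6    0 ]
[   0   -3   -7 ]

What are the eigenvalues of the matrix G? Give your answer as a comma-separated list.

Set up det(rI - G) = 0.
Expanding the 3×3 determinant: p(r) = r^3 + 20r^2 + 127r + 252.
Rational-root test: r = -7 gives p(-7) = 0.
Factor out (r + 7): p(r) = (r + 7)·(r^2 + 13r + 36).
The quadratic factors as (r + 9)·(r + 4).
Eigenvalues: -9, -7, -4.

-9, -7, -4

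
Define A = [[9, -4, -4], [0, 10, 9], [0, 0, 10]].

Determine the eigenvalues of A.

9, 10, 10

A is upper triangular, so its eigenvalues are the diagonal entries.
Diagonal: 9, 10, 10.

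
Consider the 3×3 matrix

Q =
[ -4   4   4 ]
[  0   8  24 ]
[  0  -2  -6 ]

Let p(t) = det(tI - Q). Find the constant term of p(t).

0

p(t) = t^3 + 2t^2 - 8t.
The constant term is 0.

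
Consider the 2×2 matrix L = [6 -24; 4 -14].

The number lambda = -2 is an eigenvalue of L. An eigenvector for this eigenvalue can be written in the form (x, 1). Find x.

3

We need (L + 2I)v = 0.
L + 2I = [[8, -24], [4, -12]].
Row 1: (8)·x + (-24)·1 = 0
Row 2: (4)·x + (-12)·1 = 0
Solving gives x = 3.
Check: L·(3, 1) = (-6, -2) = -2·(3, 1).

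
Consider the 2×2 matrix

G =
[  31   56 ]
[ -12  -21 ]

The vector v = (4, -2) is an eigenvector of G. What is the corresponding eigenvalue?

3

Compute Gv: G·(4, -2) = (12, -6).
Since Gv = λv, compare component 1: 12 = λ·4, so λ = 3.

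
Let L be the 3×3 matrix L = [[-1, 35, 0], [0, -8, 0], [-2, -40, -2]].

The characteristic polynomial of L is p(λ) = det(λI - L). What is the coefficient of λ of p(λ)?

26

p(λ) = λ^3 + 11λ^2 + 26λ + 16.
The coefficient of λ is 26.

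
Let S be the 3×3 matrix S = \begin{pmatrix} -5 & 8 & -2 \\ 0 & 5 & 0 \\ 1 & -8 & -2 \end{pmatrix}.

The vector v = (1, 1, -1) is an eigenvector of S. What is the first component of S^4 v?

First find the eigenvalue: Sv = (5, 5, -5) = 5·(1, 1, -1), so λ = 5.
Then S^4 v = λ^4·v = 5^4·(1, 1, -1) = 625·(1, 1, -1) = (625, 625, -625).

625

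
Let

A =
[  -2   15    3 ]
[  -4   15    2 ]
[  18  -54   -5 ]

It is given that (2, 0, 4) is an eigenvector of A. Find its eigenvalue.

Compute Av: A·(2, 0, 4) = (8, 0, 16).
Since Av = λv, compare component 1: 8 = λ·2, so λ = 4.

4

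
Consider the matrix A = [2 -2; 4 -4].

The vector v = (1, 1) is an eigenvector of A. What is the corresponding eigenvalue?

0

Compute Av: A·(1, 1) = (0, 0).
Since Av = λv, compare component 1: 0 = λ·1, so λ = 0.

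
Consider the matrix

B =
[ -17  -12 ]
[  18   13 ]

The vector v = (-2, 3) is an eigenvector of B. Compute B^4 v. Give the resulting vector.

First find the eigenvalue: Bv = (-2, 3) = 1·(-2, 3), so λ = 1.
Then B^4 v = λ^4·v = 1^4·(-2, 3) = 1·(-2, 3) = (-2, 3).

(-2, 3)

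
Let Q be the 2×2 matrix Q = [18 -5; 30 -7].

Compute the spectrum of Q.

det(Q - sI) = (18 - s)(-7 - s) - (-5)·(30) = s^2 - 11s + 24.
This factors as (s - 3)·(s - 8) = 0.
Eigenvalues: 3, 8.

3, 8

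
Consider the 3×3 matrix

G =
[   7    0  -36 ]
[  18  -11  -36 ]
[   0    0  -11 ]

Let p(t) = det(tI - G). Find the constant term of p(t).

-847

p(t) = t^3 + 15t^2 - 33t - 847.
The constant term is -847.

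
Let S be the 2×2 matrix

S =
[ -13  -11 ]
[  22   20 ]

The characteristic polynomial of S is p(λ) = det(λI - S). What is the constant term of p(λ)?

-18

p(λ) = λ^2 - 7λ - 18.
The constant term is -18.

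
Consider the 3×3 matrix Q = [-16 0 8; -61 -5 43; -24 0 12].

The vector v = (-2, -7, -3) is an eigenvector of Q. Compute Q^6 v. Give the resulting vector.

(-8192, -28672, -12288)

First find the eigenvalue: Qv = (8, 28, 12) = -4·(-2, -7, -3), so λ = -4.
Then Q^6 v = λ^6·v = (-4)^6·(-2, -7, -3) = 4096·(-2, -7, -3) = (-8192, -28672, -12288).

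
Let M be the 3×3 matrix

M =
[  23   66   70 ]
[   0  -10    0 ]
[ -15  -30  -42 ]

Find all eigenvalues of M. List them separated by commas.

Compute the characteristic polynomial p(λ) = det(λI - M).
Expanding along the first row, p(λ) = λ^3 + 29λ^2 + 274λ + 840.
Rational-root test: λ = -7 gives p(-7) = 0.
Dividing by (λ + 7) leaves λ^2 + 22λ + 120.
The quadratic factors as (λ + 12)·(λ + 10).
Eigenvalues: -12, -10, -7.

-12, -10, -7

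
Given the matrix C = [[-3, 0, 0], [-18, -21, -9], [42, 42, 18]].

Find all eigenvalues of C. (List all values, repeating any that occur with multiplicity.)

Compute the characteristic polynomial p(μ) = det(μI - C).
Expanding the 3×3 determinant: p(μ) = μ^3 + 6μ^2 + 9μ.
Try μ = 0: p(0) = 0, so 0 is a root.
Factor out μ: p(μ) = μ·(μ^2 + 6μ + 9).
The quadratic factor is (μ + 3)^2.
Eigenvalues: -3, -3, 0.

-3, -3, 0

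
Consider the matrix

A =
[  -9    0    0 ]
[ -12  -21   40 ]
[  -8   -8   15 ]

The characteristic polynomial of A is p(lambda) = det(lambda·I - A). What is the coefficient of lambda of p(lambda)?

p(lambda) = lambda^3 + 15·lambda^2 + 59·lambda + 45.
The coefficient of lambda is 59.

59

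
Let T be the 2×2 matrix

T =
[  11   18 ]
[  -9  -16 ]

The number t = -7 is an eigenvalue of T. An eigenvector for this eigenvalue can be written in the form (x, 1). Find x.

-1

We need (T + 7I)v = 0.
T + 7I = [[18, 18], [-9, -9]].
Row 1: (18)·x + (18)·1 = 0
Row 2: (-9)·x + (-9)·1 = 0
Solving gives x = -1.
Check: T·(-1, 1) = (7, -7) = -7·(-1, 1).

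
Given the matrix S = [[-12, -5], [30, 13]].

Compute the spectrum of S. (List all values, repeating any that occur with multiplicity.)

-2, 3

det(S - λI) = (-12 - λ)(13 - λ) - (-5)·(30) = λ^2 - λ - 6.
This factors as (λ + 2)·(λ - 3) = 0.
Eigenvalues: -2, 3.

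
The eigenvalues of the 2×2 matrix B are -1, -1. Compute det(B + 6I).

If B has eigenvalues -1, -1, then B + 6I has eigenvalues 5, 5.
det(B + 6I) = (5) · (5) = 25.

25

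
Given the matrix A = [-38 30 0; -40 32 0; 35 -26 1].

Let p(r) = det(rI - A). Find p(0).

p(0) = det(0·I − A) = det(−A) = (−1)^3·det(A).
det(A) = -16, so p(0) = 16.

16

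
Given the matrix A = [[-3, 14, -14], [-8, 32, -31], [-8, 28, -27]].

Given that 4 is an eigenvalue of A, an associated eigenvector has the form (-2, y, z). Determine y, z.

-5, -4

We need (A - 4I)v = 0.
A - 4I = [[-7, 14, -14], [-8, 28, -31], [-8, 28, -31]].
Row 1: (-7)·-2 + (14)·y + (-14)·z = 0
Row 2: (-8)·-2 + (28)·y + (-31)·z = 0
Row 3: (-8)·-2 + (28)·y + (-31)·z = 0
Solving gives y = -5, z = -4.
Check: A·(-2, -5, -4) = (-8, -20, -16) = 4·(-2, -5, -4).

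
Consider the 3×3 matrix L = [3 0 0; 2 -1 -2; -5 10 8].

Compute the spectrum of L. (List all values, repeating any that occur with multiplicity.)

3, 3, 4

Compute the characteristic polynomial p(λ) = det(λI - L).
Expanding the 3×3 determinant: p(λ) = λ^3 - 10λ^2 + 33λ - 36.
Try λ = 3: p(3) = 0, so 3 is a root.
Dividing by (λ - 3) leaves λ^2 - 7λ + 12.
The quadratic factors as (λ - 3)·(λ - 4).
Eigenvalues: 3, 3, 4.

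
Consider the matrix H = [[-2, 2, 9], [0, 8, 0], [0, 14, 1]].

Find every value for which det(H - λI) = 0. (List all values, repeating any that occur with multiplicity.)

Compute the characteristic polynomial p(λ) = det(λI - H).
Cofactor expansion gives p(λ) = λ^3 - 7λ^2 - 10λ + 16.
Rational-root test: λ = 1 gives p(1) = 0.
Dividing by (λ - 1) leaves λ^2 - 6λ - 16.
The quadratic factors as (λ + 2)·(λ - 8).
Eigenvalues: -2, 1, 8.

-2, 1, 8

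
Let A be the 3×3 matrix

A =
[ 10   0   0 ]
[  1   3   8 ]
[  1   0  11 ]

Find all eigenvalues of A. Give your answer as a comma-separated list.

3, 10, 11

Compute the characteristic polynomial p(t) = det(tI - A).
Expanding the 3×3 determinant: p(t) = t^3 - 24t^2 + 173t - 330.
Try t = 3: p(3) = 0, so 3 is a root.
Dividing by (t - 3) leaves t^2 - 21t + 110.
The quadratic factors as (t - 10)·(t - 11).
Eigenvalues: 3, 10, 11.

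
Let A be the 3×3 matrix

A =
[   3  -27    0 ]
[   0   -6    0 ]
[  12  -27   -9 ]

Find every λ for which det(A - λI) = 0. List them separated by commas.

-9, -6, 3

Compute the characteristic polynomial p(t) = det(tI - A).
Cofactor expansion gives p(t) = t^3 + 12t^2 + 9t - 162.
Since p(-9) = 0, t = -9 is a root.
Factor out (t + 9): p(t) = (t + 9)·(t^2 + 3t - 18).
The quadratic factors as (t + 6)·(t - 3).
Eigenvalues: -9, -6, 3.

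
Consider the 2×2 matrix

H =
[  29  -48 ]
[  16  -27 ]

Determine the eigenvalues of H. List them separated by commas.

det(H - λI) = (29 - λ)(-27 - λ) - (-48)·(16) = λ^2 - 2λ - 15.
This factors as (λ + 3)·(λ - 5) = 0.
Eigenvalues: -3, 5.

-3, 5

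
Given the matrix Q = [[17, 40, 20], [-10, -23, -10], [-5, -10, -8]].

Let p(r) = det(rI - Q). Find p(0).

72

p(0) = det(0·I − Q) = det(−Q) = (−1)^3·det(Q).
det(Q) = -72, so p(0) = 72.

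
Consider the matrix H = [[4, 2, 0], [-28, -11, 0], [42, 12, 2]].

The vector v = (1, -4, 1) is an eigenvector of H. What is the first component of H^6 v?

First find the eigenvalue: Hv = (-4, 16, -4) = -4·(1, -4, 1), so λ = -4.
Then H^6 v = λ^6·v = (-4)^6·(1, -4, 1) = 4096·(1, -4, 1) = (4096, -16384, 4096).

4096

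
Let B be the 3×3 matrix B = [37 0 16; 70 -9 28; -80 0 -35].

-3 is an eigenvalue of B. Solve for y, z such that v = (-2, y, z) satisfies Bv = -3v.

0, 5

We need (B + 3I)v = 0.
B + 3I = [[40, 0, 16], [70, -6, 28], [-80, 0, -32]].
Row 1: (40)·-2 + (0)·y + (16)·z = 0
Row 2: (70)·-2 + (-6)·y + (28)·z = 0
Row 3: (-80)·-2 + (0)·y + (-32)·z = 0
Solving gives y = 0, z = 5.
Check: B·(-2, 0, 5) = (6, 0, -15) = -3·(-2, 0, 5).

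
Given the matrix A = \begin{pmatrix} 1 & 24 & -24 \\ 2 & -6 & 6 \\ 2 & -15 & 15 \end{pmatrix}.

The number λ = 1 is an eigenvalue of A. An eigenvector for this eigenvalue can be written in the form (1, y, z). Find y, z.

We need (A - 1I)v = 0.
A - 1I = [[0, 24, -24], [2, -7, 6], [2, -15, 14]].
Row 1: (0)·1 + (24)·y + (-24)·z = 0
Row 2: (2)·1 + (-7)·y + (6)·z = 0
Row 3: (2)·1 + (-15)·y + (14)·z = 0
Solving gives y = 2, z = 2.
Check: A·(1, 2, 2) = (1, 2, 2) = 1·(1, 2, 2).

2, 2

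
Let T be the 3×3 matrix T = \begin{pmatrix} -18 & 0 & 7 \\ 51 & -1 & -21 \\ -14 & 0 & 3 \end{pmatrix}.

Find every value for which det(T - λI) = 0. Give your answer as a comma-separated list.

The characteristic polynomial is p(μ) = det(μI - T).
Expanding along the first row, p(μ) = μ^3 + 16μ^2 + 59μ + 44.
Rational-root test: μ = -1 gives p(-1) = 0.
Factor out (μ + 1): p(μ) = (μ + 1)·(μ^2 + 15μ + 44).
The quadratic factors as (μ + 11)·(μ + 4).
Eigenvalues: -11, -4, -1.

-11, -4, -1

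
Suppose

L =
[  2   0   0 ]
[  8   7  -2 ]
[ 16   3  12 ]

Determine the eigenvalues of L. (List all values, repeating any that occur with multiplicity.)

The characteristic polynomial is p(μ) = det(μI - L).
Cofactor expansion gives p(μ) = μ^3 - 21μ^2 + 128μ - 180.
Rational-root test: μ = 9 gives p(9) = 0.
Dividing by (μ - 9) leaves μ^2 - 12μ + 20.
The quadratic factors as (μ - 2)·(μ - 10).
Eigenvalues: 2, 9, 10.

2, 9, 10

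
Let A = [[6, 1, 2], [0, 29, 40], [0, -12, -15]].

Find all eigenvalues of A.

5, 6, 9

Compute the characteristic polynomial p(t) = det(tI - A).
Expanding the 3×3 determinant: p(t) = t^3 - 20t^2 + 129t - 270.
Since p(5) = 0, t = 5 is a root.
Dividing by (t - 5) leaves t^2 - 15t + 54.
The quadratic factors as (t - 6)·(t - 9).
Eigenvalues: 5, 6, 9.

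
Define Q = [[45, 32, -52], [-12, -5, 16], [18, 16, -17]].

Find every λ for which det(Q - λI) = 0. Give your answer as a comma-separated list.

3, 9, 11

Compute the characteristic polynomial p(λ) = det(λI - Q).
Expanding the 3×3 determinant: p(λ) = λ^3 - 23λ^2 + 159λ - 297.
Since p(9) = 0, λ = 9 is a root.
Factor out (λ - 9): p(λ) = (λ - 9)·(λ^2 - 14λ + 33).
The quadratic factors as (λ - 3)·(λ - 11).
Eigenvalues: 3, 9, 11.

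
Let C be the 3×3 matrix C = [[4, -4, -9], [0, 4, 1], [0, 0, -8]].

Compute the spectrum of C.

C is upper triangular, so its eigenvalues are the diagonal entries.
Diagonal: 4, 4, -8.

-8, 4, 4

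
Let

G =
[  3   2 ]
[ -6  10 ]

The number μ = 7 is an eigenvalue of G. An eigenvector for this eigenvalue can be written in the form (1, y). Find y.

We need (G - 7I)v = 0.
G - 7I = [[-4, 2], [-6, 3]].
Row 1: (-4)·1 + (2)·y = 0
Row 2: (-6)·1 + (3)·y = 0
Solving gives y = 2.
Check: G·(1, 2) = (7, 14) = 7·(1, 2).

2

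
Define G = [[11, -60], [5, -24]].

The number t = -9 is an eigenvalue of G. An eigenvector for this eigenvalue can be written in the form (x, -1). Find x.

We need (G + 9I)v = 0.
G + 9I = [[20, -60], [5, -15]].
Row 1: (20)·x + (-60)·-1 = 0
Row 2: (5)·x + (-15)·-1 = 0
Solving gives x = -3.
Check: G·(-3, -1) = (27, 9) = -9·(-3, -1).

-3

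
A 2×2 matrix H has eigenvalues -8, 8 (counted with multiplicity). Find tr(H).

0

trace(H) is the sum of the eigenvalues: (-8) + (8) = 0.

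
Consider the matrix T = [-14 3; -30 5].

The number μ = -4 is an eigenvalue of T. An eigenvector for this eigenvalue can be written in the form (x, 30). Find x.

We need (T + 4I)v = 0.
T + 4I = [[-10, 3], [-30, 9]].
Row 1: (-10)·x + (3)·30 = 0
Row 2: (-30)·x + (9)·30 = 0
Solving gives x = 9.
Check: T·(9, 30) = (-36, -120) = -4·(9, 30).

9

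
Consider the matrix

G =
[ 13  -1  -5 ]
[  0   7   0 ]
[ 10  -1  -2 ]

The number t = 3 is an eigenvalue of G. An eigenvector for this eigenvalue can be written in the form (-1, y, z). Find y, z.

0, -2

We need (G - 3I)v = 0.
G - 3I = [[10, -1, -5], [0, 4, 0], [10, -1, -5]].
Row 1: (10)·-1 + (-1)·y + (-5)·z = 0
Row 2: (0)·-1 + (4)·y + (0)·z = 0
Row 3: (10)·-1 + (-1)·y + (-5)·z = 0
Solving gives y = 0, z = -2.
Check: G·(-1, 0, -2) = (-3, 0, -6) = 3·(-1, 0, -2).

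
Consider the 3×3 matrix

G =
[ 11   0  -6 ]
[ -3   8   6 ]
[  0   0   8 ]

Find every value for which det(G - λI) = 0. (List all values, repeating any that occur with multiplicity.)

Set up det(rI - G) = 0.
Expanding along the first row, p(r) = r^3 - 27r^2 + 240r - 704.
Since p(8) = 0, r = 8 is a root.
Dividing by (r - 8) leaves r^2 - 19r + 88.
The quadratic factors as (r - 8)·(r - 11).
Eigenvalues: 8, 8, 11.

8, 8, 11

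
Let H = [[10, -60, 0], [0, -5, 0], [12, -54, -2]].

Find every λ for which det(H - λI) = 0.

-5, -2, 10

The characteristic polynomial is p(lambda) = det(lambda·I - H).
Expanding the 3×3 determinant: p(lambda) = lambda^3 - 3·lambda^2 - 60·lambda - 100.
Rational-root test: lambda = 10 gives p(10) = 0.
Factor out (lambda - 10): p(lambda) = (lambda - 10)·(lambda^2 + 7·lambda + 10).
The quadratic factors as (lambda + 5)·(lambda + 2).
Eigenvalues: -5, -2, 10.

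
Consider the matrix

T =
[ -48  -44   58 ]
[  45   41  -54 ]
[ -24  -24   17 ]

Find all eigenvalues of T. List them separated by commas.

Set up det(μI - T) = 0.
Cofactor expansion gives p(μ) = μ^3 - 10μ^2 - 11μ + 180.
Rational-root test: μ = 9 gives p(9) = 0.
Dividing by (μ - 9) leaves μ^2 - μ - 20.
The quadratic factors as (μ + 4)·(μ - 5).
Eigenvalues: -4, 5, 9.

-4, 5, 9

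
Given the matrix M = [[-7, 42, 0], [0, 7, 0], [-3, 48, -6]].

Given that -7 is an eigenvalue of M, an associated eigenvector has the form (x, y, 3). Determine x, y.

We need (M + 7I)v = 0.
M + 7I = [[0, 42, 0], [0, 14, 0], [-3, 48, 1]].
Row 1: (0)·x + (42)·y + (0)·3 = 0
Row 2: (0)·x + (14)·y + (0)·3 = 0
Row 3: (-3)·x + (48)·y + (1)·3 = 0
Solving gives x = 1, y = 0.
Check: M·(1, 0, 3) = (-7, 0, -21) = -7·(1, 0, 3).

1, 0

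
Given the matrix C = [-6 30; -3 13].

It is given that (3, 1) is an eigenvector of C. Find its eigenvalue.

4

Compute Cv: C·(3, 1) = (12, 4).
Since Cv = λv, compare component 1: 12 = λ·3, so λ = 4.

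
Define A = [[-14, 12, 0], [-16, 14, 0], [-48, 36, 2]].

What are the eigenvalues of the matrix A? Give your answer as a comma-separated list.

-2, 2, 2

Compute the characteristic polynomial p(s) = det(sI - A).
Expanding along the first row, p(s) = s^3 - 2s^2 - 4s + 8.
Rational-root test: s = -2 gives p(-2) = 0.
Dividing by (s + 2) leaves s^2 - 4s + 4.
The quadratic factor is (s - 2)^2.
Eigenvalues: -2, 2, 2.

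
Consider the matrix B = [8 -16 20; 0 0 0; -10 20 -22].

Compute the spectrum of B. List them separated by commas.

Set up det(μI - B) = 0.
Cofactor expansion gives p(μ) = μ^3 + 14μ^2 + 24μ.
Since p(0) = 0, μ = 0 is a root.
Factor out μ: p(μ) = μ·(μ^2 + 14μ + 24).
The quadratic factors as (μ + 12)·(μ + 2).
Eigenvalues: -12, -2, 0.

-12, -2, 0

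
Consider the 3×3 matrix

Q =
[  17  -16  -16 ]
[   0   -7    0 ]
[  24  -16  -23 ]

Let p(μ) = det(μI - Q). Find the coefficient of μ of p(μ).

35

p(μ) = μ^3 + 13μ^2 + 35μ - 49.
The coefficient of μ is 35.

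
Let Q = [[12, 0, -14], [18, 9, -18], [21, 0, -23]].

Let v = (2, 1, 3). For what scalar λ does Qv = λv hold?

Compute Qv: Q·(2, 1, 3) = (-18, -9, -27).
Since Qv = λv, compare component 1: -18 = λ·2, so λ = -9.

-9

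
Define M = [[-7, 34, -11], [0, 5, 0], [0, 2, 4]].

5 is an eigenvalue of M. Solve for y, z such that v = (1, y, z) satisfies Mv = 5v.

1, 2

We need (M - 5I)v = 0.
M - 5I = [[-12, 34, -11], [0, 0, 0], [0, 2, -1]].
Row 1: (-12)·1 + (34)·y + (-11)·z = 0
Row 2: (0)·1 + (0)·y + (0)·z = 0
Row 3: (0)·1 + (2)·y + (-1)·z = 0
Solving gives y = 1, z = 2.
Check: M·(1, 1, 2) = (5, 5, 10) = 5·(1, 1, 2).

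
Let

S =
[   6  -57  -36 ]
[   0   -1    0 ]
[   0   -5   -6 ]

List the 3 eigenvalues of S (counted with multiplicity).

Set up det(λI - S) = 0.
Expanding along the first row, p(λ) = λ^3 + λ^2 - 36λ - 36.
Try λ = -1: p(-1) = 0, so -1 is a root.
Dividing by (λ + 1) leaves λ^2 - 36.
The quadratic factors as (λ + 6)·(λ - 6).
Eigenvalues: -6, -1, 6.

-6, -1, 6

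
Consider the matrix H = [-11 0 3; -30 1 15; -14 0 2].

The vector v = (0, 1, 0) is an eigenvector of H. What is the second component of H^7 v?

First find the eigenvalue: Hv = (0, 1, 0) = 1·(0, 1, 0), so λ = 1.
Then H^7 v = λ^7·v = 1^7·(0, 1, 0) = 1·(0, 1, 0) = (0, 1, 0).

1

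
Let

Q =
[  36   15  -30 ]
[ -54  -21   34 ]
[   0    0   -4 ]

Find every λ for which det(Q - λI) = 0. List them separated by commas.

-4, 6, 9

The characteristic polynomial is p(t) = det(tI - Q).
Expanding the 3×3 determinant: p(t) = t^3 - 11t^2 - 6t + 216.
Try t = -4: p(-4) = 0, so -4 is a root.
Dividing by (t + 4) leaves t^2 - 15t + 54.
The quadratic factors as (t - 6)·(t - 9).
Eigenvalues: -4, 6, 9.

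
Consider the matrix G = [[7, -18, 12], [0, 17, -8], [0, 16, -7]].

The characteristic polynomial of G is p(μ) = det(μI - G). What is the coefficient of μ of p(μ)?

p(μ) = μ^3 - 17μ^2 + 79μ - 63.
The coefficient of μ is 79.

79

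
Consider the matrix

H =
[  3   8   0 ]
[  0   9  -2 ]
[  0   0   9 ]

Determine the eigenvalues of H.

3, 9, 9

H is upper triangular, so its eigenvalues are the diagonal entries.
Diagonal: 3, 9, 9.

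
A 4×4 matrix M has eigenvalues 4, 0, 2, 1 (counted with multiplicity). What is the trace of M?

trace(M) is the sum of the eigenvalues: (4) + (0) + (2) + (1) = 7.

7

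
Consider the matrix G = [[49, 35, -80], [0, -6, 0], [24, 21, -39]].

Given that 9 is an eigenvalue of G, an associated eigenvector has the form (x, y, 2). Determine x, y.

We need (G - 9I)v = 0.
G - 9I = [[40, 35, -80], [0, -15, 0], [24, 21, -48]].
Row 1: (40)·x + (35)·y + (-80)·2 = 0
Row 2: (0)·x + (-15)·y + (0)·2 = 0
Row 3: (24)·x + (21)·y + (-48)·2 = 0
Solving gives x = 4, y = 0.
Check: G·(4, 0, 2) = (36, 0, 18) = 9·(4, 0, 2).

4, 0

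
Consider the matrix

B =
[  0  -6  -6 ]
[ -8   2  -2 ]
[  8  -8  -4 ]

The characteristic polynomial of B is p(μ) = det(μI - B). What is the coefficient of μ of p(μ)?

p(μ) = μ^3 + 2μ^2 - 24μ.
The coefficient of μ is -24.

-24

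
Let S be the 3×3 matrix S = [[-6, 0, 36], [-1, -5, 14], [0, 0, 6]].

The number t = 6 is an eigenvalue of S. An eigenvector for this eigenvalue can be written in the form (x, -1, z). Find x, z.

-3, -1

We need (S - 6I)v = 0.
S - 6I = [[-12, 0, 36], [-1, -11, 14], [0, 0, 0]].
Row 1: (-12)·x + (0)·-1 + (36)·z = 0
Row 2: (-1)·x + (-11)·-1 + (14)·z = 0
Row 3: (0)·x + (0)·-1 + (0)·z = 0
Solving gives x = -3, z = -1.
Check: S·(-3, -1, -1) = (-18, -6, -6) = 6·(-3, -1, -1).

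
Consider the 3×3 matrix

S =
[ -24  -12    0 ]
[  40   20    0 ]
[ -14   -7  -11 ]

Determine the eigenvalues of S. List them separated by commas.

-11, -4, 0

Compute the characteristic polynomial p(t) = det(tI - S).
Cofactor expansion gives p(t) = t^3 + 15t^2 + 44t.
Rational-root test: t = -11 gives p(-11) = 0.
Dividing by (t + 11) leaves t^2 + 4t.
The quadratic factors as (t + 4)·t.
Eigenvalues: -11, -4, 0.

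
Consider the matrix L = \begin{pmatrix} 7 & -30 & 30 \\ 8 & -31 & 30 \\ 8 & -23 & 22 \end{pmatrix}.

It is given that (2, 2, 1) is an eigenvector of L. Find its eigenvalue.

Compute Lv: L·(2, 2, 1) = (-16, -16, -8).
Since Lv = λv, compare component 1: -16 = λ·2, so λ = -8.

-8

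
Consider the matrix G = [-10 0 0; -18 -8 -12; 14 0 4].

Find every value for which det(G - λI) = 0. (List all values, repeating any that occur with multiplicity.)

-10, -8, 4

Compute the characteristic polynomial p(r) = det(rI - G).
Expanding along the first row, p(r) = r^3 + 14r^2 + 8r - 320.
Rational-root test: r = -8 gives p(-8) = 0.
Dividing by (r + 8) leaves r^2 + 6r - 40.
The quadratic factors as (r + 10)·(r - 4).
Eigenvalues: -10, -8, 4.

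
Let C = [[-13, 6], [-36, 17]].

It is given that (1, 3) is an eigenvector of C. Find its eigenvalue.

5

Compute Cv: C·(1, 3) = (5, 15).
Since Cv = λv, compare component 1: 5 = λ·1, so λ = 5.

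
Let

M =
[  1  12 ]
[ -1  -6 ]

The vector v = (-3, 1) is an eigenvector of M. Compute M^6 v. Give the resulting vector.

(-2187, 729)

First find the eigenvalue: Mv = (9, -3) = -3·(-3, 1), so λ = -3.
Then M^6 v = λ^6·v = (-3)^6·(-3, 1) = 729·(-3, 1) = (-2187, 729).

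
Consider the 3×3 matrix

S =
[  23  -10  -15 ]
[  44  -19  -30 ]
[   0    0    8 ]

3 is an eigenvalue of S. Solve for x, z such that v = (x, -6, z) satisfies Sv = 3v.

-3, 0

We need (S - 3I)v = 0.
S - 3I = [[20, -10, -15], [44, -22, -30], [0, 0, 5]].
Row 1: (20)·x + (-10)·-6 + (-15)·z = 0
Row 2: (44)·x + (-22)·-6 + (-30)·z = 0
Row 3: (0)·x + (0)·-6 + (5)·z = 0
Solving gives x = -3, z = 0.
Check: S·(-3, -6, 0) = (-9, -18, 0) = 3·(-3, -6, 0).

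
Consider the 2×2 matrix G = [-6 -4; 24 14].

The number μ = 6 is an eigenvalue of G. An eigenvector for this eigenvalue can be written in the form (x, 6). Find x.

-2

We need (G - 6I)v = 0.
G - 6I = [[-12, -4], [24, 8]].
Row 1: (-12)·x + (-4)·6 = 0
Row 2: (24)·x + (8)·6 = 0
Solving gives x = -2.
Check: G·(-2, 6) = (-12, 36) = 6·(-2, 6).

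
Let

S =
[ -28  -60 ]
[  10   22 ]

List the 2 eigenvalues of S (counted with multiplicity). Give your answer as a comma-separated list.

-8, 2

det(S - lambda·I) = (-28 - lambda)(22 - lambda) - (-60)·(10) = lambda^2 + 6·lambda - 16.
This factors as (lambda + 8)·(lambda - 2) = 0.
Eigenvalues: -8, 2.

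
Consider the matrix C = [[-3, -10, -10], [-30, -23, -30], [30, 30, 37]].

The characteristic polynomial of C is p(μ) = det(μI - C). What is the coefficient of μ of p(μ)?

7

p(μ) = μ^3 - 11μ^2 + 7μ + 147.
The coefficient of μ is 7.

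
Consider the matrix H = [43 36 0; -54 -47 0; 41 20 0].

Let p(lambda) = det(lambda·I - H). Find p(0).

p(0) = det(0·I − H) = det(−H) = (−1)^3·det(H).
det(H) = 0, so p(0) = 0.

0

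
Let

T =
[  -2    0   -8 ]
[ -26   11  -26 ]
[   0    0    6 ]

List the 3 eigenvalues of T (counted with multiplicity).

The characteristic polynomial is p(r) = det(rI - T).
Cofactor expansion gives p(r) = r^3 - 15r^2 + 32r + 132.
Try r = -2: p(-2) = 0, so -2 is a root.
Factor out (r + 2): p(r) = (r + 2)·(r^2 - 17r + 66).
The quadratic factors as (r - 6)·(r - 11).
Eigenvalues: -2, 6, 11.

-2, 6, 11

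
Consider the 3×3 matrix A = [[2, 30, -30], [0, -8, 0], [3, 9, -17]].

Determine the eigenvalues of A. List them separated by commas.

Compute the characteristic polynomial p(s) = det(sI - A).
Expanding the 3×3 determinant: p(s) = s^3 + 23s^2 + 176s + 448.
Since p(-7) = 0, s = -7 is a root.
Factor out (s + 7): p(s) = (s + 7)·(s^2 + 16s + 64).
The quadratic factor is (s + 8)^2.
Eigenvalues: -8, -8, -7.

-8, -8, -7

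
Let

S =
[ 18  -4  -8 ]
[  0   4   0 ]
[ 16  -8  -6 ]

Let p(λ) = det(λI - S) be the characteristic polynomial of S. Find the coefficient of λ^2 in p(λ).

The coefficient of λ^2 of det(λI - S) is −trace(S).
trace(S) = (18) + (4) + (-6) = 16, so the coefficient is -16.

-16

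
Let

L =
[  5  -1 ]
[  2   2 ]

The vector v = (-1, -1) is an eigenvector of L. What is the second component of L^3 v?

-64

First find the eigenvalue: Lv = (-4, -4) = 4·(-1, -1), so λ = 4.
Then L^3 v = λ^3·v = 4^3·(-1, -1) = 64·(-1, -1) = (-64, -64).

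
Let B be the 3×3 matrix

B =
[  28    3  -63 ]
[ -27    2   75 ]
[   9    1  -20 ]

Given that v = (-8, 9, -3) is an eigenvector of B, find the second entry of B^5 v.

9

First find the eigenvalue: Bv = (-8, 9, -3) = 1·(-8, 9, -3), so λ = 1.
Then B^5 v = λ^5·v = 1^5·(-8, 9, -3) = 1·(-8, 9, -3) = (-8, 9, -3).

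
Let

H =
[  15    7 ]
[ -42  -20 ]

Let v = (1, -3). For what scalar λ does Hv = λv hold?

Compute Hv: H·(1, -3) = (-6, 18).
Since Hv = λv, compare component 1: -6 = λ·1, so λ = -6.

-6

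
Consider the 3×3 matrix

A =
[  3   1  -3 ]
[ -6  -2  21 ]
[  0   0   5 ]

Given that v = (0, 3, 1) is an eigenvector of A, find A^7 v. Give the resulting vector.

First find the eigenvalue: Av = (0, 15, 5) = 5·(0, 3, 1), so λ = 5.
Then A^7 v = λ^7·v = 5^7·(0, 3, 1) = 78125·(0, 3, 1) = (0, 234375, 78125).

(0, 234375, 78125)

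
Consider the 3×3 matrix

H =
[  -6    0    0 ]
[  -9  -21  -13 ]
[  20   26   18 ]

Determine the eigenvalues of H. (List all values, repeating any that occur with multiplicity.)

-8, -6, 5

Compute the characteristic polynomial p(λ) = det(λI - H).
Expanding along the first row, p(λ) = λ^3 + 9λ^2 - 22λ - 240.
Try λ = 5: p(5) = 0, so 5 is a root.
Factor out (λ - 5): p(λ) = (λ - 5)·(λ^2 + 14λ + 48).
The quadratic factors as (λ + 8)·(λ + 6).
Eigenvalues: -8, -6, 5.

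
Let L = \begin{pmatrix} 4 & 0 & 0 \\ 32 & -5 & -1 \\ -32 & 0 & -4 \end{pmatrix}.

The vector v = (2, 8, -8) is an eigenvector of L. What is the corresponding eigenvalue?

Compute Lv: L·(2, 8, -8) = (8, 32, -32).
Since Lv = λv, compare component 1: 8 = λ·2, so λ = 4.

4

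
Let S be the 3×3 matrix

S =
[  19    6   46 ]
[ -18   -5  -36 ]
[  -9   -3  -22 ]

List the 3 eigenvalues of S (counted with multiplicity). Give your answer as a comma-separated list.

-5, -4, 1

The characteristic polynomial is p(μ) = det(μI - S).
Expanding along the first row, p(μ) = μ^3 + 8μ^2 + 11μ - 20.
Rational-root test: μ = -5 gives p(-5) = 0.
Dividing by (μ + 5) leaves μ^2 + 3μ - 4.
The quadratic factors as (μ + 4)·(μ - 1).
Eigenvalues: -5, -4, 1.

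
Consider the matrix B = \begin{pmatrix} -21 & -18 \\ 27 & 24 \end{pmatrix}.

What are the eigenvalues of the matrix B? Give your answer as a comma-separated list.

det(B - tI) = (-21 - t)(24 - t) - (-18)·(27) = t^2 - 3t - 18.
This factors as (t + 3)·(t - 6) = 0.
Eigenvalues: -3, 6.

-3, 6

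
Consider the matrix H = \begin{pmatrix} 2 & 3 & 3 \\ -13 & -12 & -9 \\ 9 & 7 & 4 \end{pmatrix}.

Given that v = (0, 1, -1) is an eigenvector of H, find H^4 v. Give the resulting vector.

(0, 81, -81)

First find the eigenvalue: Hv = (0, -3, 3) = -3·(0, 1, -1), so λ = -3.
Then H^4 v = λ^4·v = (-3)^4·(0, 1, -1) = 81·(0, 1, -1) = (0, 81, -81).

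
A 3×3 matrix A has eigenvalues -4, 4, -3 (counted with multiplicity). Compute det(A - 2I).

60

If A has eigenvalues -4, 4, -3, then A - 2I has eigenvalues -6, 2, -5.
det(A - 2I) = (-6) · (2) · (-5) = 60.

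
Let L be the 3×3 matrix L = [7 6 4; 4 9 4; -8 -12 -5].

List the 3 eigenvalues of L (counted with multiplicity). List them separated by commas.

3, 3, 5

Set up det(tI - L) = 0.
Cofactor expansion gives p(t) = t^3 - 11t^2 + 39t - 45.
Rational-root test: t = 5 gives p(5) = 0.
Factor out (t - 5): p(t) = (t - 5)·(t^2 - 6t + 9).
The quadratic factor is (t - 3)^2.
Eigenvalues: 3, 3, 5.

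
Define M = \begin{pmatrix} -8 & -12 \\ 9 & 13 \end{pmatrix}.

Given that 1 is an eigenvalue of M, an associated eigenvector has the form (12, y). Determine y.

We need (M - 1I)v = 0.
M - 1I = [[-9, -12], [9, 12]].
Row 1: (-9)·12 + (-12)·y = 0
Row 2: (9)·12 + (12)·y = 0
Solving gives y = -9.
Check: M·(12, -9) = (12, -9) = 1·(12, -9).

-9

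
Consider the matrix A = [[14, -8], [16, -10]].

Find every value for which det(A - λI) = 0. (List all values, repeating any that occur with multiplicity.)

det(A - λI) = (14 - λ)(-10 - λ) - (-8)·(16) = λ^2 - 4λ - 12.
This factors as (λ + 2)·(λ - 6) = 0.
Eigenvalues: -2, 6.

-2, 6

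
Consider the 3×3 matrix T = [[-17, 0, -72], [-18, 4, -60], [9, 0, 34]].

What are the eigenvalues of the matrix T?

Compute the characteristic polynomial p(μ) = det(μI - T).
Expanding the 3×3 determinant: p(μ) = μ^3 - 21μ^2 + 138μ - 280.
Rational-root test: μ = 4 gives p(4) = 0.
Factor out (μ - 4): p(μ) = (μ - 4)·(μ^2 - 17μ + 70).
The quadratic factors as (μ - 7)·(μ - 10).
Eigenvalues: 4, 7, 10.

4, 7, 10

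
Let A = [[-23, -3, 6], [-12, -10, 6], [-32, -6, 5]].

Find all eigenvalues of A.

-11, -10, -7

Set up det(λI - A) = 0.
Expanding along the first row, p(λ) = λ^3 + 28λ^2 + 257λ + 770.
Rational-root test: λ = -11 gives p(-11) = 0.
Dividing by (λ + 11) leaves λ^2 + 17λ + 70.
The quadratic factors as (λ + 10)·(λ + 7).
Eigenvalues: -11, -10, -7.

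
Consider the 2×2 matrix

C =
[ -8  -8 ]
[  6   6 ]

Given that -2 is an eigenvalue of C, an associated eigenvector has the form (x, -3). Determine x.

4

We need (C + 2I)v = 0.
C + 2I = [[-6, -8], [6, 8]].
Row 1: (-6)·x + (-8)·-3 = 0
Row 2: (6)·x + (8)·-3 = 0
Solving gives x = 4.
Check: C·(4, -3) = (-8, 6) = -2·(4, -3).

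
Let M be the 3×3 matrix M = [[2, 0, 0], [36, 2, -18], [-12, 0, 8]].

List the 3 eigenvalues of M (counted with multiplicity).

Set up det(μI - M) = 0.
Expanding along the first row, p(μ) = μ^3 - 12μ^2 + 36μ - 32.
Rational-root test: μ = 8 gives p(8) = 0.
Dividing by (μ - 8) leaves μ^2 - 4μ + 4.
The quadratic factor is (μ - 2)^2.
Eigenvalues: 2, 2, 8.

2, 2, 8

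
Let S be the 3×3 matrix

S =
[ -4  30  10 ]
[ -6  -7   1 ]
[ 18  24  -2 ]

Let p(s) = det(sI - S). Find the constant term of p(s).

-40

p(s) = s^3 + 13s^2 + 26s - 40.
The constant term is -40.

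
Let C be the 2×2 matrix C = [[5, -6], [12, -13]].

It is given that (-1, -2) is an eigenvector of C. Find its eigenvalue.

-7

Compute Cv: C·(-1, -2) = (7, 14).
Since Cv = λv, compare component 1: 7 = λ·-1, so λ = -7.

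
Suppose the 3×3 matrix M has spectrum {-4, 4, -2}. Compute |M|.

32

det(M) is the product of the eigenvalues: (-4) · (4) · (-2) = 32.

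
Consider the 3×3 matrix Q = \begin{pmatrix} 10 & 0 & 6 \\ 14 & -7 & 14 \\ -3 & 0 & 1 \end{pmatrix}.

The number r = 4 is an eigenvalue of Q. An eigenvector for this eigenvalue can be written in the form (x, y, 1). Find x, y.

We need (Q - 4I)v = 0.
Q - 4I = [[6, 0, 6], [14, -11, 14], [-3, 0, -3]].
Row 1: (6)·x + (0)·y + (6)·1 = 0
Row 2: (14)·x + (-11)·y + (14)·1 = 0
Row 3: (-3)·x + (0)·y + (-3)·1 = 0
Solving gives x = -1, y = 0.
Check: Q·(-1, 0, 1) = (-4, 0, 4) = 4·(-1, 0, 1).

-1, 0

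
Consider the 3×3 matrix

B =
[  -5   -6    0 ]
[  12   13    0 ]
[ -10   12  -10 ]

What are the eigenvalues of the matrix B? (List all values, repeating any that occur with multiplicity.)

Compute the characteristic polynomial p(s) = det(sI - B).
Expanding the 3×3 determinant: p(s) = s^3 + 2s^2 - 73s + 70.
Try s = 7: p(7) = 0, so 7 is a root.
Dividing by (s - 7) leaves s^2 + 9s - 10.
The quadratic factors as (s + 10)·(s - 1).
Eigenvalues: -10, 1, 7.

-10, 1, 7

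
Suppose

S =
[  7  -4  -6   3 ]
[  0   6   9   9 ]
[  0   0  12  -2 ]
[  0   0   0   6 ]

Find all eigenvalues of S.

S is upper triangular, so its eigenvalues are the diagonal entries.
Diagonal: 7, 6, 12, 6.

6, 6, 7, 12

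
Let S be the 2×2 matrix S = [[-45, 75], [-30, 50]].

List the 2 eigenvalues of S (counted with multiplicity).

0, 5

det(S - tI) = (-45 - t)(50 - t) - (75)·(-30) = t^2 - 5t.
This factors as t·(t - 5) = 0.
Eigenvalues: 0, 5.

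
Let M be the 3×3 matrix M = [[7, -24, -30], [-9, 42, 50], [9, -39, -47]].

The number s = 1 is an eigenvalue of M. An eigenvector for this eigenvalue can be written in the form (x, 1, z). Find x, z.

We need (M - 1I)v = 0.
M - 1I = [[6, -24, -30], [-9, 41, 50], [9, -39, -48]].
Row 1: (6)·x + (-24)·1 + (-30)·z = 0
Row 2: (-9)·x + (41)·1 + (50)·z = 0
Row 3: (9)·x + (-39)·1 + (-48)·z = 0
Solving gives x = -1, z = -1.
Check: M·(-1, 1, -1) = (-1, 1, -1) = 1·(-1, 1, -1).

-1, -1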